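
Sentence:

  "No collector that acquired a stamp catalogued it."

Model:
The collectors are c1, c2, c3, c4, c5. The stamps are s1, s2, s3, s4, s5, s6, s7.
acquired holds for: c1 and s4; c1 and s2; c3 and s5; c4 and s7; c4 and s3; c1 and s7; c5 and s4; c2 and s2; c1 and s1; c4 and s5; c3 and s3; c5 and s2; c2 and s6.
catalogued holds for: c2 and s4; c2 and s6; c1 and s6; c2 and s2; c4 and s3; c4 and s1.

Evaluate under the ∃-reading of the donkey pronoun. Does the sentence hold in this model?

False

"it" takes "a stamp" as antecedent — a donkey pronoun bound across the clause boundary.
Truth condition: for no (c,s) with acquired(c,s) does catalogued(c,s) hold.
Restrictor pairs — does the scope hold? (c1,s1):fails  (c1,s2):fails  (c1,s4):fails  (c1,s7):fails  (c2,s2):holds  (c2,s6):holds  (c3,s3):fails  (c3,s5):fails  (c4,s3):holds  (c4,s5):fails  (c4,s7):fails  (c5,s2):fails  (c5,s4):fails
Scope holds for 3 pair(s), so the sentence is false.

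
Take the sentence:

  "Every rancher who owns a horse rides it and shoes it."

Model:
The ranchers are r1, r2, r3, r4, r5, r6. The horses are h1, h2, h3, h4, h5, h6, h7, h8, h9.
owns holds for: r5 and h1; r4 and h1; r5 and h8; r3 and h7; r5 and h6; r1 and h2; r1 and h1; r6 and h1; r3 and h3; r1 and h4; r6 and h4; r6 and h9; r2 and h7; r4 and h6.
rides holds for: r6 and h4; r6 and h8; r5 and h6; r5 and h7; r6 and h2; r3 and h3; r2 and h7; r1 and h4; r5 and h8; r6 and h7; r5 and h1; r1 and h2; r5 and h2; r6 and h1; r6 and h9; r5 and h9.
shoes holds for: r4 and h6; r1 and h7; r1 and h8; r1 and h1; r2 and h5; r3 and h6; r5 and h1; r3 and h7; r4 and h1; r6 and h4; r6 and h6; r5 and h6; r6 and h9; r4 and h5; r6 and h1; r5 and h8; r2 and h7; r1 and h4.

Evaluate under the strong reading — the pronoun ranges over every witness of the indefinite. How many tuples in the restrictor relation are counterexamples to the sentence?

"it" takes "a horse" as antecedent — a donkey pronoun bound across the clause boundary.
Strong reading: for every (r,h) with owns(r,h), rides(r,h) ∧ shoes(r,h).
Restrictor pairs: (r1,h1) ✗  (r1,h2) ✗  (r1,h4) ✓  (r2,h7) ✓  (r3,h3) ✗  (r3,h7) ✗  (r4,h1) ✗  (r4,h6) ✗  (r5,h1) ✓  (r5,h6) ✓  (r5,h8) ✓  (r6,h1) ✓  (r6,h4) ✓  (r6,h9) ✓
Counterexamples (restrictor pairs failing the scope): 6.

6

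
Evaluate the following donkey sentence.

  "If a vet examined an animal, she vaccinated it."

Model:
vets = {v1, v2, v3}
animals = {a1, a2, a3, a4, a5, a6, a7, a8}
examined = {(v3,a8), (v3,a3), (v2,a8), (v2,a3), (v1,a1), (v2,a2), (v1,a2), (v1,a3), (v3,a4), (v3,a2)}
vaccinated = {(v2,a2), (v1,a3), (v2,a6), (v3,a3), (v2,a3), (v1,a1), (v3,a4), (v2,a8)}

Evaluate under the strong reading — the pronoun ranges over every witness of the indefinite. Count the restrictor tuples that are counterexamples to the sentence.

3

"it" takes "an animal" as antecedent — a donkey pronoun bound across the clause boundary.
Strong reading: for every (v,a) with examined(v,a), vaccinated(v,a).
Restrictor pairs: (v1,a1) ✓  (v1,a2) ✗  (v1,a3) ✓  (v2,a2) ✓  (v2,a3) ✓  (v2,a8) ✓  (v3,a2) ✗  (v3,a3) ✓  (v3,a4) ✓  (v3,a8) ✗
Counterexamples (restrictor pairs failing the scope): 3.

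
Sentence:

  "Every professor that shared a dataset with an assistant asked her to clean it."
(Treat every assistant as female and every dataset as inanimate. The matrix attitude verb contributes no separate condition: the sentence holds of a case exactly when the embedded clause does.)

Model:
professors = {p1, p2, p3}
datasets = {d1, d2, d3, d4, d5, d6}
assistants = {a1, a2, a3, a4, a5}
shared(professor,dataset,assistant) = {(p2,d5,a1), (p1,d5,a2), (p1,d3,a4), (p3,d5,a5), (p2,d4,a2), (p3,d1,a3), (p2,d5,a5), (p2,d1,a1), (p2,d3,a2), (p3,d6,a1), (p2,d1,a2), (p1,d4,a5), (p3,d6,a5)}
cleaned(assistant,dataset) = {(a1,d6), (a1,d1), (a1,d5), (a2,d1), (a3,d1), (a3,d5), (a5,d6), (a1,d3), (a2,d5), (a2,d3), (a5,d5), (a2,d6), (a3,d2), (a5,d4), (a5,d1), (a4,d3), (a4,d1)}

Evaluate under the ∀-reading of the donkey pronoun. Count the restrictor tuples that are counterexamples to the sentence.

"her" takes "an assistant" as antecedent and "it" takes "a dataset"; both are donkey pronouns co-varying with the restrictor.
Strong reading: for every (p,d,a) with shared(p,d,a), cleaned(a,d).
Restrictor triples: (p1,d3,a4)→cleaned(a4,d3) ✓  (p1,d4,a5)→cleaned(a5,d4) ✓  (p1,d5,a2)→cleaned(a2,d5) ✓  (p2,d1,a1)→cleaned(a1,d1) ✓  (p2,d1,a2)→cleaned(a2,d1) ✓  (p2,d3,a2)→cleaned(a2,d3) ✓  (p2,d4,a2)→cleaned(a2,d4) ✗  (p2,d5,a1)→cleaned(a1,d5) ✓  (p2,d5,a5)→cleaned(a5,d5) ✓  (p3,d1,a3)→cleaned(a3,d1) ✓  (p3,d5,a5)→cleaned(a5,d5) ✓  (p3,d6,a1)→cleaned(a1,d6) ✓  (p3,d6,a5)→cleaned(a5,d6) ✓
Counterexamples (restrictor triples failing the scope): 1.

1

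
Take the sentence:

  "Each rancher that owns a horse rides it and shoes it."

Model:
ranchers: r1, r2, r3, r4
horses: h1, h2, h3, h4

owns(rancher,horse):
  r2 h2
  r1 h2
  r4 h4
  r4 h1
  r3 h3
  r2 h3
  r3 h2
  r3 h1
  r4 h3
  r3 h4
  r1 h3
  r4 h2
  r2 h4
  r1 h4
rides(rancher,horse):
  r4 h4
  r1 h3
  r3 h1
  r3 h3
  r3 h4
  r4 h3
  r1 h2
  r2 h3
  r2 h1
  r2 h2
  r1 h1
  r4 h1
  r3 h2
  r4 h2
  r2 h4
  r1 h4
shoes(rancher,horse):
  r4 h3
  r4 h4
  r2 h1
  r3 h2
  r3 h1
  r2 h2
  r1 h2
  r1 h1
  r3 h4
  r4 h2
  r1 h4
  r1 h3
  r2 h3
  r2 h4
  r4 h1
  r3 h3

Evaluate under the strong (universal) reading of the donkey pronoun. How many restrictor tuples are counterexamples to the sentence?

0

"it" takes "a horse" as antecedent — a donkey pronoun bound across the clause boundary.
Strong reading: for every (r,h) with owns(r,h), rides(r,h) ∧ shoes(r,h).
Restrictor pairs: (r1,h2) ✓  (r1,h3) ✓  (r1,h4) ✓  (r2,h2) ✓  (r2,h3) ✓  (r2,h4) ✓  (r3,h1) ✓  (r3,h2) ✓  (r3,h3) ✓  (r3,h4) ✓  (r4,h1) ✓  (r4,h2) ✓  (r4,h3) ✓  (r4,h4) ✓
Counterexamples (restrictor pairs failing the scope): 0.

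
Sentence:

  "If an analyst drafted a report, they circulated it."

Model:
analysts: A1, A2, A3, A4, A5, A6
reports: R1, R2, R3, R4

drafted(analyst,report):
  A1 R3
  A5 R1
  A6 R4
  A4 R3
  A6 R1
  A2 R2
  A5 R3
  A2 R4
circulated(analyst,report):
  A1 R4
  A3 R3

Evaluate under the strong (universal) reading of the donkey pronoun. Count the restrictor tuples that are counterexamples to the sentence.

"it" takes "a report" as antecedent — a donkey pronoun bound across the clause boundary.
Strong reading: for every (a,r) with drafted(a,r), circulated(a,r).
Restrictor pairs: (A1,R3) ✗  (A2,R2) ✗  (A2,R4) ✗  (A4,R3) ✗  (A5,R1) ✗  (A5,R3) ✗  (A6,R1) ✗  (A6,R4) ✗
Counterexamples (restrictor pairs failing the scope): 8.

8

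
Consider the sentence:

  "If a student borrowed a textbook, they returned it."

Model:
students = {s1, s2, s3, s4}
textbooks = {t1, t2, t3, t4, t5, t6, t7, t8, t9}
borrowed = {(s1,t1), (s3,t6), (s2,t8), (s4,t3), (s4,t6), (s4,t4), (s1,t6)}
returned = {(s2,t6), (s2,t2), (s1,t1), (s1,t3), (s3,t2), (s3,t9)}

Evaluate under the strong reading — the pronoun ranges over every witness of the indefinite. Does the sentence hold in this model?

False

"it" takes "a textbook" as antecedent — a donkey pronoun bound across the clause boundary.
Strong reading: for every (s,t) with borrowed(s,t), returned(s,t).
Restrictor pairs: (s1,t1) ✓  (s1,t6) ✗  (s2,t8) ✗  (s3,t6) ✗  (s4,t3) ✗  (s4,t4) ✗  (s4,t6) ✗
Counterexample: (s1,t6) is in borrowed but fails the scope.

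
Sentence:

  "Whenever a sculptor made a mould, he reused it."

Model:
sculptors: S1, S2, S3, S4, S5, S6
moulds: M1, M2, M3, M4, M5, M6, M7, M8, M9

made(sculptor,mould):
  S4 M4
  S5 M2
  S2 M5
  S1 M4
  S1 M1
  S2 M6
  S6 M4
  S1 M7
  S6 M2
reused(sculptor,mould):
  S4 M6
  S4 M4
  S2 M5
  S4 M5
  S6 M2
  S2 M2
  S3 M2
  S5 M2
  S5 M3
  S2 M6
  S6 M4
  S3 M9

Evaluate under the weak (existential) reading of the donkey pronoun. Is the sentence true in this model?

"it" takes "a mould" as antecedent — a donkey pronoun bound across the clause boundary.
Weak reading: every sculptor s with some made-mould has at least one made-mould m such that reused(s,m).
Per sculptor: S1:✗  S2:✓  S4:✓  S5:✓  S6:✓
S1 has no witness among its made-moulds.

False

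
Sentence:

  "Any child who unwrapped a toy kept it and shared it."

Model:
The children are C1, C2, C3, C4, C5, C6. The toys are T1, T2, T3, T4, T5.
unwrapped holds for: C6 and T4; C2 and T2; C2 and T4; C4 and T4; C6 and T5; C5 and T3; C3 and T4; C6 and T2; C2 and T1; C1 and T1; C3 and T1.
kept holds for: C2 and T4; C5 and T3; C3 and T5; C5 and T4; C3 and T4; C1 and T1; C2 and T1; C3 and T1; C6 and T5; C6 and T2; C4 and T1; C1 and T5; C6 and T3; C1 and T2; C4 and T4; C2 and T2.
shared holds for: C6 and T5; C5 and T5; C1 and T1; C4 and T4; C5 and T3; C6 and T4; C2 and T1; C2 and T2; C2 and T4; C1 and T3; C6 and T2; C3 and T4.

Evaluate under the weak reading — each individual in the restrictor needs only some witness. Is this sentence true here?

True

"it" takes "a toy" as antecedent — a donkey pronoun bound across the clause boundary.
Weak reading: every child c with some unwrapped-toy has at least one unwrapped-toy t such that kept(c,t) ∧ shared(c,t).
Per child: C1:✓  C2:✓  C3:✓  C4:✓  C5:✓  C6:✓
Every child in the restrictor has a witness.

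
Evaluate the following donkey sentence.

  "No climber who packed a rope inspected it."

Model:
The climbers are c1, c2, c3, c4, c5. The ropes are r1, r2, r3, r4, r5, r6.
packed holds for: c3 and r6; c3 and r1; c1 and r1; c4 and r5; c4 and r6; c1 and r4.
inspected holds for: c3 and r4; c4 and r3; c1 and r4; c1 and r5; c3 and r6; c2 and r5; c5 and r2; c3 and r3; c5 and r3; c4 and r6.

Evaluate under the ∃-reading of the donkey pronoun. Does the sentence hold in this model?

False

"it" takes "a rope" as antecedent — a donkey pronoun bound across the clause boundary.
Truth condition: for no (c,r) with packed(c,r) does inspected(c,r) hold.
Restrictor pairs — does the scope hold? (c1,r1):fails  (c1,r4):holds  (c3,r1):fails  (c3,r6):holds  (c4,r5):fails  (c4,r6):holds
Scope holds for 3 pair(s), so the sentence is false.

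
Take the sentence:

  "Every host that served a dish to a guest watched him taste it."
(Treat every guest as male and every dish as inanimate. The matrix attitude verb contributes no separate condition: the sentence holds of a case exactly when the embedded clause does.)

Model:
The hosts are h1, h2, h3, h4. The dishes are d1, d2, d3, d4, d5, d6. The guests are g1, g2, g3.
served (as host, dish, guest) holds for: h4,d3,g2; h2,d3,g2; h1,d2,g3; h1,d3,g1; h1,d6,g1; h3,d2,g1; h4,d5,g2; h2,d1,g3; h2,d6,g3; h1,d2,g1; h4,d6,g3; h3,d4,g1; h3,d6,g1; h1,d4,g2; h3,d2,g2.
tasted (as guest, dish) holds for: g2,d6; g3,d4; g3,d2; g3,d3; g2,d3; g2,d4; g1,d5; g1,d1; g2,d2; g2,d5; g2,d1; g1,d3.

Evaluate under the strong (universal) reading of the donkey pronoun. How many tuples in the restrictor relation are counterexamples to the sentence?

"him" takes "a guest" as antecedent and "it" takes "a dish"; both are donkey pronouns co-varying with the restrictor.
Strong reading: for every (h,d,g) with served(h,d,g), tasted(g,d).
Restrictor triples: (h1,d2,g1)→tasted(g1,d2) ✗  (h1,d2,g3)→tasted(g3,d2) ✓  (h1,d3,g1)→tasted(g1,d3) ✓  (h1,d4,g2)→tasted(g2,d4) ✓  (h1,d6,g1)→tasted(g1,d6) ✗  (h2,d1,g3)→tasted(g3,d1) ✗  (h2,d3,g2)→tasted(g2,d3) ✓  (h2,d6,g3)→tasted(g3,d6) ✗  (h3,d2,g1)→tasted(g1,d2) ✗  (h3,d2,g2)→tasted(g2,d2) ✓  (h3,d4,g1)→tasted(g1,d4) ✗  (h3,d6,g1)→tasted(g1,d6) ✗  (h4,d3,g2)→tasted(g2,d3) ✓  (h4,d5,g2)→tasted(g2,d5) ✓  (h4,d6,g3)→tasted(g3,d6) ✗
Counterexamples (restrictor triples failing the scope): 8.

8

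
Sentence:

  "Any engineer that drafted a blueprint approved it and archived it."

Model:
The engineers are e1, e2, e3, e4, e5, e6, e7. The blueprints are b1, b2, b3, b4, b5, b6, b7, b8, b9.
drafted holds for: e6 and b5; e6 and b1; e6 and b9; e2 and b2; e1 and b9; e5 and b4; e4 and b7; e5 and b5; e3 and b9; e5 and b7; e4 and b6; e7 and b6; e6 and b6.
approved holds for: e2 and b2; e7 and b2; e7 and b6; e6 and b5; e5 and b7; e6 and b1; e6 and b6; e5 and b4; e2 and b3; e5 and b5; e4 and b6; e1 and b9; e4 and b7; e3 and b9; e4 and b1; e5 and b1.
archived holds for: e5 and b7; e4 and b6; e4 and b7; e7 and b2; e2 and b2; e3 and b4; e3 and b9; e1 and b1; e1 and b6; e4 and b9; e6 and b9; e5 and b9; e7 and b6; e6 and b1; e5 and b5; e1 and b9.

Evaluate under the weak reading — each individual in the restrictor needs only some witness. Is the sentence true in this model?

"it" takes "a blueprint" as antecedent — a donkey pronoun bound across the clause boundary.
Weak reading: every engineer e with some drafted-blueprint has at least one drafted-blueprint b such that approved(e,b) ∧ archived(e,b).
Per engineer: e1:✓  e2:✓  e3:✓  e4:✓  e5:✓  e6:✓  e7:✓
Every engineer in the restrictor has a witness.

True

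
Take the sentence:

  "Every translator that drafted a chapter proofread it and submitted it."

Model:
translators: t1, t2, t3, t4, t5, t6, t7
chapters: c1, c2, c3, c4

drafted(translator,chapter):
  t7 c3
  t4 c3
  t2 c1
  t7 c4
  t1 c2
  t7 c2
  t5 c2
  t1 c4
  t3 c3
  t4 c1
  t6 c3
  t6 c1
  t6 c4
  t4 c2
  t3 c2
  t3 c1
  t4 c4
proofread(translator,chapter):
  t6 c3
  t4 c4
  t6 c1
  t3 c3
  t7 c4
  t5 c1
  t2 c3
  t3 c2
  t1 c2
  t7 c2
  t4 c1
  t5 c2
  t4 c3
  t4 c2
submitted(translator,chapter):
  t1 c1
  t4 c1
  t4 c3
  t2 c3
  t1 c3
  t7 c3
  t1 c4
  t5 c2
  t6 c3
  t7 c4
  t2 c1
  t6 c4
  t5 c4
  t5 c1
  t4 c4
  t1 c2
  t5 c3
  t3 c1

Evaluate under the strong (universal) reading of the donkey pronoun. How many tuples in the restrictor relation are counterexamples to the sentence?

10

"it" takes "a chapter" as antecedent — a donkey pronoun bound across the clause boundary.
Strong reading: for every (t,c) with drafted(t,c), proofread(t,c) ∧ submitted(t,c).
Restrictor pairs: (t1,c2) ✓  (t1,c4) ✗  (t2,c1) ✗  (t3,c1) ✗  (t3,c2) ✗  (t3,c3) ✗  (t4,c1) ✓  (t4,c2) ✗  (t4,c3) ✓  (t4,c4) ✓  (t5,c2) ✓  (t6,c1) ✗  (t6,c3) ✓  (t6,c4) ✗  (t7,c2) ✗  (t7,c3) ✗  (t7,c4) ✓
Counterexamples (restrictor pairs failing the scope): 10.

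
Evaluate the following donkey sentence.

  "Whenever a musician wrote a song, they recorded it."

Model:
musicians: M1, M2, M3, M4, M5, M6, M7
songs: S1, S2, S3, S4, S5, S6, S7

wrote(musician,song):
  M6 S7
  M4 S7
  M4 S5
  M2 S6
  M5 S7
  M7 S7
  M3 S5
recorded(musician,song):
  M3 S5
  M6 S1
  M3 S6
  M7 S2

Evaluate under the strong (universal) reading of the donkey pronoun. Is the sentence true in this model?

False

"it" takes "a song" as antecedent — a donkey pronoun bound across the clause boundary.
Strong reading: for every (m,s) with wrote(m,s), recorded(m,s).
Restrictor pairs: (M2,S6) ✗  (M3,S5) ✓  (M4,S5) ✗  (M4,S7) ✗  (M5,S7) ✗  (M6,S7) ✗  (M7,S7) ✗
Counterexample: (M2,S6) is in wrote but fails the scope.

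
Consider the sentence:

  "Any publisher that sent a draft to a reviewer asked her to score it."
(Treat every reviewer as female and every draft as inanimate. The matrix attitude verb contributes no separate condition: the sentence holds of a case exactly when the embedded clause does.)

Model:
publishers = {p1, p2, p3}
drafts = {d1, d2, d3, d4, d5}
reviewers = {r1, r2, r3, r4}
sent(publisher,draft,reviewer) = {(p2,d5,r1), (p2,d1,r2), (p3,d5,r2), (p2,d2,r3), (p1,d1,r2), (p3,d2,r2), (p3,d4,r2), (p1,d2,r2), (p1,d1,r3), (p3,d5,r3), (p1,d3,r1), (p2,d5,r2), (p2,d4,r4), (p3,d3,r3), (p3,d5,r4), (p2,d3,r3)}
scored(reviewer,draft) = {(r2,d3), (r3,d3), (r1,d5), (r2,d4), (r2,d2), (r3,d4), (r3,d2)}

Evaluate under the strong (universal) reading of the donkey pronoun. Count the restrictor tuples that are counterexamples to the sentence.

9

"her" takes "a reviewer" as antecedent and "it" takes "a draft"; both are donkey pronouns co-varying with the restrictor.
Strong reading: for every (p,d,r) with sent(p,d,r), scored(r,d).
Restrictor triples: (p1,d1,r2)→scored(r2,d1) ✗  (p1,d1,r3)→scored(r3,d1) ✗  (p1,d2,r2)→scored(r2,d2) ✓  (p1,d3,r1)→scored(r1,d3) ✗  (p2,d1,r2)→scored(r2,d1) ✗  (p2,d2,r3)→scored(r3,d2) ✓  (p2,d3,r3)→scored(r3,d3) ✓  (p2,d4,r4)→scored(r4,d4) ✗  (p2,d5,r1)→scored(r1,d5) ✓  (p2,d5,r2)→scored(r2,d5) ✗  (p3,d2,r2)→scored(r2,d2) ✓  (p3,d3,r3)→scored(r3,d3) ✓  (p3,d4,r2)→scored(r2,d4) ✓  (p3,d5,r2)→scored(r2,d5) ✗  (p3,d5,r3)→scored(r3,d5) ✗  (p3,d5,r4)→scored(r4,d5) ✗
Counterexamples (restrictor triples failing the scope): 9.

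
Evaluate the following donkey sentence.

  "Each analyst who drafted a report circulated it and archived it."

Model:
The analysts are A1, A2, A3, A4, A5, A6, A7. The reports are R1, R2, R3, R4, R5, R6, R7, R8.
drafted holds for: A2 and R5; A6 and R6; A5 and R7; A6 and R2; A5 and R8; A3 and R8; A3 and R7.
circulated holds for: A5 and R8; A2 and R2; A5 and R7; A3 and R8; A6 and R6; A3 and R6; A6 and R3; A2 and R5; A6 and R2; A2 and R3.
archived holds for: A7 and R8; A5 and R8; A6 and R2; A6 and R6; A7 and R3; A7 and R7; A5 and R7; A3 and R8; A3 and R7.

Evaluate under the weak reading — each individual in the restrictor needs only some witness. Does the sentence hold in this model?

False

"it" takes "a report" as antecedent — a donkey pronoun bound across the clause boundary.
Weak reading: every analyst a with some drafted-report has at least one drafted-report r such that circulated(a,r) ∧ archived(a,r).
Per analyst: A2:✗  A3:✓  A5:✓  A6:✓
A2 has no witness among its drafted-reports.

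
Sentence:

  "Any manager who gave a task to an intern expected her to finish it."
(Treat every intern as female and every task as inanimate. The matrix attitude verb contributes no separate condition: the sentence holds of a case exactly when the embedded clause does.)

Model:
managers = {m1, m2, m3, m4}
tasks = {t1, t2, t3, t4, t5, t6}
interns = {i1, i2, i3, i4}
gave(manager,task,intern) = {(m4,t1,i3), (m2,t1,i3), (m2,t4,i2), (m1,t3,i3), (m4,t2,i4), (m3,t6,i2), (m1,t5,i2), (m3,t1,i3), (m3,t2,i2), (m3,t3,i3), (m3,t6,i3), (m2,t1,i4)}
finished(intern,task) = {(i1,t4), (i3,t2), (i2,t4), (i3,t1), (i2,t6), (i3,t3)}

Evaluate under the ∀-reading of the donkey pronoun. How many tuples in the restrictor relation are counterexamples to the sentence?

5

"her" takes "an intern" as antecedent and "it" takes "a task"; both are donkey pronouns co-varying with the restrictor.
Strong reading: for every (m,t,i) with gave(m,t,i), finished(i,t).
Restrictor triples: (m1,t3,i3)→finished(i3,t3) ✓  (m1,t5,i2)→finished(i2,t5) ✗  (m2,t1,i3)→finished(i3,t1) ✓  (m2,t1,i4)→finished(i4,t1) ✗  (m2,t4,i2)→finished(i2,t4) ✓  (m3,t1,i3)→finished(i3,t1) ✓  (m3,t2,i2)→finished(i2,t2) ✗  (m3,t3,i3)→finished(i3,t3) ✓  (m3,t6,i2)→finished(i2,t6) ✓  (m3,t6,i3)→finished(i3,t6) ✗  (m4,t1,i3)→finished(i3,t1) ✓  (m4,t2,i4)→finished(i4,t2) ✗
Counterexamples (restrictor triples failing the scope): 5.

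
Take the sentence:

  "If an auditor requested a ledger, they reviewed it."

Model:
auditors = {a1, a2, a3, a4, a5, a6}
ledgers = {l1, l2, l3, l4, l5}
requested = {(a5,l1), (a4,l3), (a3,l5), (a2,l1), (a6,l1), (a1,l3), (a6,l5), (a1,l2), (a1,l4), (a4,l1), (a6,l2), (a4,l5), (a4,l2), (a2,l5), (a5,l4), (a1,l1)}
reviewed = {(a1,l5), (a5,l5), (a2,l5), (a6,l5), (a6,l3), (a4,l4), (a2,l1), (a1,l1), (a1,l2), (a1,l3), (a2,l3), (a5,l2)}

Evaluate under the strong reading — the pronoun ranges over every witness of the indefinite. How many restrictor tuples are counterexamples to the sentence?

10

"it" takes "a ledger" as antecedent — a donkey pronoun bound across the clause boundary.
Strong reading: for every (a,l) with requested(a,l), reviewed(a,l).
Restrictor pairs: (a1,l1) ✓  (a1,l2) ✓  (a1,l3) ✓  (a1,l4) ✗  (a2,l1) ✓  (a2,l5) ✓  (a3,l5) ✗  (a4,l1) ✗  (a4,l2) ✗  (a4,l3) ✗  (a4,l5) ✗  (a5,l1) ✗  (a5,l4) ✗  (a6,l1) ✗  (a6,l2) ✗  (a6,l5) ✓
Counterexamples (restrictor pairs failing the scope): 10.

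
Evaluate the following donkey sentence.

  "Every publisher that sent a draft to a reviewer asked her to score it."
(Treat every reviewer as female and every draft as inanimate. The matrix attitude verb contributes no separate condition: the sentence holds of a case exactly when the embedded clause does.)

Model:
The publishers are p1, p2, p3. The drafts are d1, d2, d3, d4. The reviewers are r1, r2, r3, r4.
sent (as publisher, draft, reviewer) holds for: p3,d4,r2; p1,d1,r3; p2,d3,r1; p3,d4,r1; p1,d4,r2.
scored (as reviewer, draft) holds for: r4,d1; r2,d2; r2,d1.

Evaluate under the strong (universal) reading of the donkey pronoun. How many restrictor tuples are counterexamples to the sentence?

"her" takes "a reviewer" as antecedent and "it" takes "a draft"; both are donkey pronouns co-varying with the restrictor.
Strong reading: for every (p,d,r) with sent(p,d,r), scored(r,d).
Restrictor triples: (p1,d1,r3)→scored(r3,d1) ✗  (p1,d4,r2)→scored(r2,d4) ✗  (p2,d3,r1)→scored(r1,d3) ✗  (p3,d4,r1)→scored(r1,d4) ✗  (p3,d4,r2)→scored(r2,d4) ✗
Counterexamples (restrictor triples failing the scope): 5.

5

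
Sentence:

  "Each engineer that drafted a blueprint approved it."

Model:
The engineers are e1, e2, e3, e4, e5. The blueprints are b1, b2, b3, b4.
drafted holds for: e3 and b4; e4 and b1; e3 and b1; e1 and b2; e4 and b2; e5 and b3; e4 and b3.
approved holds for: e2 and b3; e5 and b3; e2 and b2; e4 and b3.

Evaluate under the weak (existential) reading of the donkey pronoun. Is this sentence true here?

False

"it" takes "a blueprint" as antecedent — a donkey pronoun bound across the clause boundary.
Weak reading: every engineer e with some drafted-blueprint has at least one drafted-blueprint b such that approved(e,b).
Per engineer: e1:✗  e3:✗  e4:✓  e5:✓
e1 has no witness among its drafted-blueprints.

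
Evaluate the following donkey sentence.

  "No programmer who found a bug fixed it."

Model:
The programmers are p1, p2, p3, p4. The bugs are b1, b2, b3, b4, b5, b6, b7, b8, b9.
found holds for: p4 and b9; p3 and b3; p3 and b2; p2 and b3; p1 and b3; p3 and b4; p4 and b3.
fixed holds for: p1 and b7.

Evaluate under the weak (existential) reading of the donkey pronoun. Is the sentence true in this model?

True

"it" takes "a bug" as antecedent — a donkey pronoun bound across the clause boundary.
Truth condition: for no (p,b) with found(p,b) does fixed(p,b) hold.
Restrictor pairs — does the scope hold? (p1,b3):fails  (p2,b3):fails  (p3,b2):fails  (p3,b3):fails  (p3,b4):fails  (p4,b3):fails  (p4,b9):fails
Scope holds for no restrictor pair, so the sentence is true.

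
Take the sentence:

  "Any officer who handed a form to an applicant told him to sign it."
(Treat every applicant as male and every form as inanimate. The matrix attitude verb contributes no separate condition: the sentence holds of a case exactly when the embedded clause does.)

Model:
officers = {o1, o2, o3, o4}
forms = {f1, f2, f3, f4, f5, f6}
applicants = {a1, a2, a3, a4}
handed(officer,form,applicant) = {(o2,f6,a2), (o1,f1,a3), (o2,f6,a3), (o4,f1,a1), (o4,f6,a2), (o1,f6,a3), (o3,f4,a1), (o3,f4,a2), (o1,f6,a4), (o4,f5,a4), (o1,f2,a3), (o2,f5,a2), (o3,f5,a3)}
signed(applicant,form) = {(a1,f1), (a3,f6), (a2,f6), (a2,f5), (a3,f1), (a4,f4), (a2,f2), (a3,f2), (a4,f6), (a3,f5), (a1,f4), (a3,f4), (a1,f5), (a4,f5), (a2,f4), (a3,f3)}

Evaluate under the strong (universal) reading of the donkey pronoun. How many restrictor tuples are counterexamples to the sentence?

0

"him" takes "an applicant" as antecedent and "it" takes "a form"; both are donkey pronouns co-varying with the restrictor.
Strong reading: for every (o,f,a) with handed(o,f,a), signed(a,f).
Restrictor triples: (o1,f1,a3)→signed(a3,f1) ✓  (o1,f2,a3)→signed(a3,f2) ✓  (o1,f6,a3)→signed(a3,f6) ✓  (o1,f6,a4)→signed(a4,f6) ✓  (o2,f5,a2)→signed(a2,f5) ✓  (o2,f6,a2)→signed(a2,f6) ✓  (o2,f6,a3)→signed(a3,f6) ✓  (o3,f4,a1)→signed(a1,f4) ✓  (o3,f4,a2)→signed(a2,f4) ✓  (o3,f5,a3)→signed(a3,f5) ✓  (o4,f1,a1)→signed(a1,f1) ✓  (o4,f5,a4)→signed(a4,f5) ✓  (o4,f6,a2)→signed(a2,f6) ✓
Counterexamples (restrictor triples failing the scope): 0.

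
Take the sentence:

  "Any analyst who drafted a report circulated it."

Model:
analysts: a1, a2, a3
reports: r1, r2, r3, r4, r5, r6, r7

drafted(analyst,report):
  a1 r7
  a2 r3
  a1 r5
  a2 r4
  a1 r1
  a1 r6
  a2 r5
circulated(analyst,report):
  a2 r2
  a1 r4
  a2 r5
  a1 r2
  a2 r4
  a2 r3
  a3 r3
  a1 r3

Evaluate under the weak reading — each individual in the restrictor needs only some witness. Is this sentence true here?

False

"it" takes "a report" as antecedent — a donkey pronoun bound across the clause boundary.
Weak reading: every analyst a with some drafted-report has at least one drafted-report r such that circulated(a,r).
Per analyst: a1:✗  a2:✓
a1 has no witness among its drafted-reports.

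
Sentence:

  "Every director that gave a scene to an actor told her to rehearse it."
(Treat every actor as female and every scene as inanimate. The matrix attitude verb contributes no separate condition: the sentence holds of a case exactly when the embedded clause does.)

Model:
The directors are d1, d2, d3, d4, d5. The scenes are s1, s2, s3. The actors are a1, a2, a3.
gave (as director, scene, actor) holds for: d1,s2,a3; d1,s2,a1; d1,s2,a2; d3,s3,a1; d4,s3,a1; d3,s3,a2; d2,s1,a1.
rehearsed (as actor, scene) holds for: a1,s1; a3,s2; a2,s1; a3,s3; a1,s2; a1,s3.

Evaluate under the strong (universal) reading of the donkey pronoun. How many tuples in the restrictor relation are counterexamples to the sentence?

2

"her" takes "an actor" as antecedent and "it" takes "a scene"; both are donkey pronouns co-varying with the restrictor.
Strong reading: for every (d,s,a) with gave(d,s,a), rehearsed(a,s).
Restrictor triples: (d1,s2,a1)→rehearsed(a1,s2) ✓  (d1,s2,a2)→rehearsed(a2,s2) ✗  (d1,s2,a3)→rehearsed(a3,s2) ✓  (d2,s1,a1)→rehearsed(a1,s1) ✓  (d3,s3,a1)→rehearsed(a1,s3) ✓  (d3,s3,a2)→rehearsed(a2,s3) ✗  (d4,s3,a1)→rehearsed(a1,s3) ✓
Counterexamples (restrictor triples failing the scope): 2.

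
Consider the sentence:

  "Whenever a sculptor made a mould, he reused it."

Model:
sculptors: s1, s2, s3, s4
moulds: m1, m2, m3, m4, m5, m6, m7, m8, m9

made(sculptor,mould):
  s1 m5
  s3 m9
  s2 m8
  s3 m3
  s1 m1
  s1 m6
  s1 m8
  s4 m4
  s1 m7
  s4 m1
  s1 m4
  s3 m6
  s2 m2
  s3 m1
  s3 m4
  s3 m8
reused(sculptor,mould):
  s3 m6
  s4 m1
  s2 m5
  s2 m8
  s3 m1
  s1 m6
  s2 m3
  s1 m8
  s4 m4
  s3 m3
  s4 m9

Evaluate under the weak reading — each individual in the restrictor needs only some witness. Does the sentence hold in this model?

True

"it" takes "a mould" as antecedent — a donkey pronoun bound across the clause boundary.
Weak reading: every sculptor s with some made-mould has at least one made-mould m such that reused(s,m).
Per sculptor: s1:✓  s2:✓  s3:✓  s4:✓
Every sculptor in the restrictor has a witness.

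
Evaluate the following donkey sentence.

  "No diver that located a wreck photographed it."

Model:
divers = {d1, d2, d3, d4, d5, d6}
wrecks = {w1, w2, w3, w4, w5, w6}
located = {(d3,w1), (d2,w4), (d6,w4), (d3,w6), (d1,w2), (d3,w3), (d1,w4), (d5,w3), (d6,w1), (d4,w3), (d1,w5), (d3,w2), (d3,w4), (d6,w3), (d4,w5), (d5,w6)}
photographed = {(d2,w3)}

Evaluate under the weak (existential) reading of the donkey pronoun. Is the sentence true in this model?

"it" takes "a wreck" as antecedent — a donkey pronoun bound across the clause boundary.
Truth condition: for no (d,w) with located(d,w) does photographed(d,w) hold.
Restrictor pairs — does the scope hold? (d1,w2):fails  (d1,w4):fails  (d1,w5):fails  (d2,w4):fails  (d3,w1):fails  (d3,w2):fails  (d3,w3):fails  (d3,w4):fails  (d3,w6):fails  (d4,w3):fails  (d4,w5):fails  (d5,w3):fails  (d5,w6):fails  (d6,w1):fails  (d6,w3):fails  (d6,w4):fails
Scope holds for no restrictor pair, so the sentence is true.

True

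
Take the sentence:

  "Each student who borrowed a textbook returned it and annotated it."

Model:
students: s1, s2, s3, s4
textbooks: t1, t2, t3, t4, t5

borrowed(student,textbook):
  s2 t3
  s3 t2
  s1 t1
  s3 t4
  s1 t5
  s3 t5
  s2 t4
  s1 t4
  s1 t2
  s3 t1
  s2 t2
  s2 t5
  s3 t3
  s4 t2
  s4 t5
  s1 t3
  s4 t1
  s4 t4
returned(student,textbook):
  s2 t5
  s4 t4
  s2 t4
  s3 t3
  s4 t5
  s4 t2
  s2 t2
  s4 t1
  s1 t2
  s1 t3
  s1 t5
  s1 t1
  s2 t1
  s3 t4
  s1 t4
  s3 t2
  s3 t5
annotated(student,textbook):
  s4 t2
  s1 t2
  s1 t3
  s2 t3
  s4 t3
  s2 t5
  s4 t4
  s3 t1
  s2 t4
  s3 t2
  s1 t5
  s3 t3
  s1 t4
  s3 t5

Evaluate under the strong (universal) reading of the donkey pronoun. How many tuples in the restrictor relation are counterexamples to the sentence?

"it" takes "a textbook" as antecedent — a donkey pronoun bound across the clause boundary.
Strong reading: for every (s,t) with borrowed(s,t), returned(s,t) ∧ annotated(s,t).
Restrictor pairs: (s1,t1) ✗  (s1,t2) ✓  (s1,t3) ✓  (s1,t4) ✓  (s1,t5) ✓  (s2,t2) ✗  (s2,t3) ✗  (s2,t4) ✓  (s2,t5) ✓  (s3,t1) ✗  (s3,t2) ✓  (s3,t3) ✓  (s3,t4) ✗  (s3,t5) ✓  (s4,t1) ✗  (s4,t2) ✓  (s4,t4) ✓  (s4,t5) ✗
Counterexamples (restrictor pairs failing the scope): 7.

7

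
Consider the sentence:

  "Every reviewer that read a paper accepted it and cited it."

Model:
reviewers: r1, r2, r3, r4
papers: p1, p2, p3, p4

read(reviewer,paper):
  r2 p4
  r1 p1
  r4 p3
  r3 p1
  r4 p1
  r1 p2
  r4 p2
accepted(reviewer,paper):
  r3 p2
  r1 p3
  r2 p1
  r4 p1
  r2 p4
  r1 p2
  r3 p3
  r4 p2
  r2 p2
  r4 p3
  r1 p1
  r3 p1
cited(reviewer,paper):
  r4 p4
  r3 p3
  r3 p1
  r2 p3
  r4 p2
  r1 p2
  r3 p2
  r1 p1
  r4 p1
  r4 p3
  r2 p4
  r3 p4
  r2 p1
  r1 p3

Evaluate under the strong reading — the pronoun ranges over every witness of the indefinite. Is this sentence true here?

"it" takes "a paper" as antecedent — a donkey pronoun bound across the clause boundary.
Strong reading: for every (r,p) with read(r,p), accepted(r,p) ∧ cited(r,p).
Restrictor pairs: (r1,p1) ✓  (r1,p2) ✓  (r2,p4) ✓  (r3,p1) ✓  (r4,p1) ✓  (r4,p2) ✓  (r4,p3) ✓
Every restrictor pair satisfies the scope.

True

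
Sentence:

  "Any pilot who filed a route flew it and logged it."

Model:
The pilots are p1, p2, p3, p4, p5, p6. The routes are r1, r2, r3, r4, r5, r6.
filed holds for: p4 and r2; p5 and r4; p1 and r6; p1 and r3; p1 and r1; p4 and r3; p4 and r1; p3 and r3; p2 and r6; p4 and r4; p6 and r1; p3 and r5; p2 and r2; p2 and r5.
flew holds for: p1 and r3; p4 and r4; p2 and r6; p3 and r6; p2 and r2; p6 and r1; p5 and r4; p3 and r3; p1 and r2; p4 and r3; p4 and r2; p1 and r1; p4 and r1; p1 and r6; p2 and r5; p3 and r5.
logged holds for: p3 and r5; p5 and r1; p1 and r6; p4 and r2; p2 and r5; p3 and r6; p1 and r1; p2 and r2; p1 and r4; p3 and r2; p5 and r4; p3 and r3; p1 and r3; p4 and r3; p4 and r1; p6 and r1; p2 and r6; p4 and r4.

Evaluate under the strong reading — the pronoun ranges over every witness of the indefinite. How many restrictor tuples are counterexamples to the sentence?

"it" takes "a route" as antecedent — a donkey pronoun bound across the clause boundary.
Strong reading: for every (p,r) with filed(p,r), flew(p,r) ∧ logged(p,r).
Restrictor pairs: (p1,r1) ✓  (p1,r3) ✓  (p1,r6) ✓  (p2,r2) ✓  (p2,r5) ✓  (p2,r6) ✓  (p3,r3) ✓  (p3,r5) ✓  (p4,r1) ✓  (p4,r2) ✓  (p4,r3) ✓  (p4,r4) ✓  (p5,r4) ✓  (p6,r1) ✓
Counterexamples (restrictor pairs failing the scope): 0.

0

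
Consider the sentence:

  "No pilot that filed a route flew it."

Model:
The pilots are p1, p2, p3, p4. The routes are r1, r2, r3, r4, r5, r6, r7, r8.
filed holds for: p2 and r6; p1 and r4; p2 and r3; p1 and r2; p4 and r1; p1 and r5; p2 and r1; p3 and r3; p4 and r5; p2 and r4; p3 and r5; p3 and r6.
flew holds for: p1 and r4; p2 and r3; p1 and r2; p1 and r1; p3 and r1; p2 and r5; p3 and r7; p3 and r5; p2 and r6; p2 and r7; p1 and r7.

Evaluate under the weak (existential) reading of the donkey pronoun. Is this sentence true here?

"it" takes "a route" as antecedent — a donkey pronoun bound across the clause boundary.
Truth condition: for no (p,r) with filed(p,r) does flew(p,r) hold.
Restrictor pairs — does the scope hold? (p1,r2):holds  (p1,r4):holds  (p1,r5):fails  (p2,r1):fails  (p2,r3):holds  (p2,r4):fails  (p2,r6):holds  (p3,r3):fails  (p3,r5):holds  (p3,r6):fails  (p4,r1):fails  (p4,r5):fails
Scope holds for 5 pair(s), so the sentence is false.

False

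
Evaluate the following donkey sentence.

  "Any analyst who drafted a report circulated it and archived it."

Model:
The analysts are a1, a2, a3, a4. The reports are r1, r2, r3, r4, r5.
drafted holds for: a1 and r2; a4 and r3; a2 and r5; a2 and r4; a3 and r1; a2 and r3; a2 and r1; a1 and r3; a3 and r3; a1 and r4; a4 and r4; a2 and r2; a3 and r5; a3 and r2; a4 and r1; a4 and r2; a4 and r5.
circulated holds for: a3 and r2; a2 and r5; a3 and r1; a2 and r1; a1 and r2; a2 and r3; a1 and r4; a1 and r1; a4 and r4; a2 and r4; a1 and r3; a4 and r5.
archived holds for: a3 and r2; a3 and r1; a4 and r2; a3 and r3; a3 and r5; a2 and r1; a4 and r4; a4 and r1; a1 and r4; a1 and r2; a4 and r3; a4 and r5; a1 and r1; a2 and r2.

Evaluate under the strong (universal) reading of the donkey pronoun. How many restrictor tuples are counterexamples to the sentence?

10

"it" takes "a report" as antecedent — a donkey pronoun bound across the clause boundary.
Strong reading: for every (a,r) with drafted(a,r), circulated(a,r) ∧ archived(a,r).
Restrictor pairs: (a1,r2) ✓  (a1,r3) ✗  (a1,r4) ✓  (a2,r1) ✓  (a2,r2) ✗  (a2,r3) ✗  (a2,r4) ✗  (a2,r5) ✗  (a3,r1) ✓  (a3,r2) ✓  (a3,r3) ✗  (a3,r5) ✗  (a4,r1) ✗  (a4,r2) ✗  (a4,r3) ✗  (a4,r4) ✓  (a4,r5) ✓
Counterexamples (restrictor pairs failing the scope): 10.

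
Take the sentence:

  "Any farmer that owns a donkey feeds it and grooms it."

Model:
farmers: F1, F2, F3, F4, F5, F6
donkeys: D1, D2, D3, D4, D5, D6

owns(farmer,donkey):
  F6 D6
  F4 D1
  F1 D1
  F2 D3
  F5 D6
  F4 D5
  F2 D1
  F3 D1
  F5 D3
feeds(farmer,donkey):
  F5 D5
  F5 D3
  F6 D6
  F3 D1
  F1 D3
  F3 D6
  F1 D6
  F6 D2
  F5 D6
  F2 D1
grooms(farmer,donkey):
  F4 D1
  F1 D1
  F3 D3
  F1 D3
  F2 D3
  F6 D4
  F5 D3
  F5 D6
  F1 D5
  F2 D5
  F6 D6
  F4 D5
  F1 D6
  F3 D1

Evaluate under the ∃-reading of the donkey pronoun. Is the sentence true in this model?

"it" takes "a donkey" as antecedent — a donkey pronoun bound across the clause boundary.
Weak reading: every farmer f with some owns-donkey has at least one owns-donkey d such that feeds(f,d) ∧ grooms(f,d).
Per farmer: F1:✗  F2:✗  F3:✓  F4:✗  F5:✓  F6:✓
F1 has no witness among its owns-donkeys.

False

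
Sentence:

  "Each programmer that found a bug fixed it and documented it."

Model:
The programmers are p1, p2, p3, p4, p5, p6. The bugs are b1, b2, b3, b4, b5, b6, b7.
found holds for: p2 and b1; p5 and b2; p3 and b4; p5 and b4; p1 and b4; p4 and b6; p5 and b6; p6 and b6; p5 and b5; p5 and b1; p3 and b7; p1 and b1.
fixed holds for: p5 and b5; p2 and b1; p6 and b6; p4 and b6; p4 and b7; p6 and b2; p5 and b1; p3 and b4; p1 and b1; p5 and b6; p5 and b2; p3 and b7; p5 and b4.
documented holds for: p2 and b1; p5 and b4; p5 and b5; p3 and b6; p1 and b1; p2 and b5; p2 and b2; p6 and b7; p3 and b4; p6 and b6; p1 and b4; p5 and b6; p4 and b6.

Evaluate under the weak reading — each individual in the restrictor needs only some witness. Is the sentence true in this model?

True

"it" takes "a bug" as antecedent — a donkey pronoun bound across the clause boundary.
Weak reading: every programmer p with some found-bug has at least one found-bug b such that fixed(p,b) ∧ documented(p,b).
Per programmer: p1:✓  p2:✓  p3:✓  p4:✓  p5:✓  p6:✓
Every programmer in the restrictor has a witness.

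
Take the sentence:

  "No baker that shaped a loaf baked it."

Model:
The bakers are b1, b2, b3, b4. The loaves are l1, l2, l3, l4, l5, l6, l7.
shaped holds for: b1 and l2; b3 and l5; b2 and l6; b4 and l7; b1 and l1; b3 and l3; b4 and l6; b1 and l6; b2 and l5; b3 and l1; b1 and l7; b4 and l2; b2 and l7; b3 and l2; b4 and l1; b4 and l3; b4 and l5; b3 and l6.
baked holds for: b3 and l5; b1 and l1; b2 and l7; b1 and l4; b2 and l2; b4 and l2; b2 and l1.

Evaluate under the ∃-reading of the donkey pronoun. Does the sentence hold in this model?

False

"it" takes "a loaf" as antecedent — a donkey pronoun bound across the clause boundary.
Truth condition: for no (b,l) with shaped(b,l) does baked(b,l) hold.
Restrictor pairs — does the scope hold? (b1,l1):holds  (b1,l2):fails  (b1,l6):fails  (b1,l7):fails  (b2,l5):fails  (b2,l6):fails  (b2,l7):holds  (b3,l1):fails  (b3,l2):fails  (b3,l3):fails  (b3,l5):holds  (b3,l6):fails  (b4,l1):fails  (b4,l2):holds  (b4,l3):fails  (b4,l5):fails  (b4,l6):fails  (b4,l7):fails
Scope holds for 4 pair(s), so the sentence is false.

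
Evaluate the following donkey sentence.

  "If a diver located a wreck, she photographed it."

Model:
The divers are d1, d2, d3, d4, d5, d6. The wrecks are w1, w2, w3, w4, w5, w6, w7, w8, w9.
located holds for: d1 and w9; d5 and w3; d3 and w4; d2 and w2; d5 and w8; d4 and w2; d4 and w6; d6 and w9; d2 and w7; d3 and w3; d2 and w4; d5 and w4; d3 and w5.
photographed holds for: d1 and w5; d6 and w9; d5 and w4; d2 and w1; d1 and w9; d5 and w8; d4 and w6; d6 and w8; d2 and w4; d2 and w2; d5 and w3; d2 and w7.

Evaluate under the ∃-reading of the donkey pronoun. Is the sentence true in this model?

"it" takes "a wreck" as antecedent — a donkey pronoun bound across the clause boundary.
Weak reading: every diver d with some located-wreck has at least one located-wreck w such that photographed(d,w).
Per diver: d1:✓  d2:✓  d3:✗  d4:✓  d5:✓  d6:✓
d3 has no witness among its located-wrecks.

False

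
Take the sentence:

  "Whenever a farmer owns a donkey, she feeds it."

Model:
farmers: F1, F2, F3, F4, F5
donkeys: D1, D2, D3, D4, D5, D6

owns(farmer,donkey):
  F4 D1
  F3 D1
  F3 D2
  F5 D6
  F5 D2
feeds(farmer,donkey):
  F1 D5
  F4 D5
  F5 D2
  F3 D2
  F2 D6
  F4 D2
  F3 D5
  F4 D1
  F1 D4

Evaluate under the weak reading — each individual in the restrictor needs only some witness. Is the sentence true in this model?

"it" takes "a donkey" as antecedent — a donkey pronoun bound across the clause boundary.
Weak reading: every farmer f with some owns-donkey has at least one owns-donkey d such that feeds(f,d).
Per farmer: F3:✓  F4:✓  F5:✓
Every farmer in the restrictor has a witness.

True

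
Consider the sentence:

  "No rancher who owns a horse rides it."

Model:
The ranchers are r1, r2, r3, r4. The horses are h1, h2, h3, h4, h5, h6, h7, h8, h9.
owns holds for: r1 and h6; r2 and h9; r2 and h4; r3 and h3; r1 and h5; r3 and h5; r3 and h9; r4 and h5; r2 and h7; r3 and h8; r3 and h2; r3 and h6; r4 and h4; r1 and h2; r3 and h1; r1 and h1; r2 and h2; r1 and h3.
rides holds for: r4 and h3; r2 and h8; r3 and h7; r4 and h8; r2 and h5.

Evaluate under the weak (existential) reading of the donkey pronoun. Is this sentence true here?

"it" takes "a horse" as antecedent — a donkey pronoun bound across the clause boundary.
Truth condition: for no (r,h) with owns(r,h) does rides(r,h) hold.
Restrictor pairs — does the scope hold? (r1,h1):fails  (r1,h2):fails  (r1,h3):fails  (r1,h5):fails  (r1,h6):fails  (r2,h2):fails  (r2,h4):fails  (r2,h7):fails  (r2,h9):fails  (r3,h1):fails  (r3,h2):fails  (r3,h3):fails  (r3,h5):fails  (r3,h6):fails  (r3,h8):fails  (r3,h9):fails  (r4,h4):fails  (r4,h5):fails
Scope holds for no restrictor pair, so the sentence is true.

True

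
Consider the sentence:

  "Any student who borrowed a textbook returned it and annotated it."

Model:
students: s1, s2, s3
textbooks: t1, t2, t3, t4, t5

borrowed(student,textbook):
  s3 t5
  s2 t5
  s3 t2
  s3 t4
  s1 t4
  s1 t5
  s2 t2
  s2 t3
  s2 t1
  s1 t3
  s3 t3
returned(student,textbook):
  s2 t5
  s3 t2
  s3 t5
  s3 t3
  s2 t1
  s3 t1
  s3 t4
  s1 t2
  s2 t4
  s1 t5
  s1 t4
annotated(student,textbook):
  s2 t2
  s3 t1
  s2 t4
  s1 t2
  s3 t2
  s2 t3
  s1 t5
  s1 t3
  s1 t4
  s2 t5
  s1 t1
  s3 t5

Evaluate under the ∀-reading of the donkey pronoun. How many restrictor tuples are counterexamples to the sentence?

"it" takes "a textbook" as antecedent — a donkey pronoun bound across the clause boundary.
Strong reading: for every (s,t) with borrowed(s,t), returned(s,t) ∧ annotated(s,t).
Restrictor pairs: (s1,t3) ✗  (s1,t4) ✓  (s1,t5) ✓  (s2,t1) ✗  (s2,t2) ✗  (s2,t3) ✗  (s2,t5) ✓  (s3,t2) ✓  (s3,t3) ✗  (s3,t4) ✗  (s3,t5) ✓
Counterexamples (restrictor pairs failing the scope): 6.

6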